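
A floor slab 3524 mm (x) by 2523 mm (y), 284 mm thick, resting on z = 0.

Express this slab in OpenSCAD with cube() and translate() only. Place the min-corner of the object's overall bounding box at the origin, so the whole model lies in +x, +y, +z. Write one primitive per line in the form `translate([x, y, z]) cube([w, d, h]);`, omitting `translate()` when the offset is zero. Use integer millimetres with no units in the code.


cube([3524, 2523, 284]);


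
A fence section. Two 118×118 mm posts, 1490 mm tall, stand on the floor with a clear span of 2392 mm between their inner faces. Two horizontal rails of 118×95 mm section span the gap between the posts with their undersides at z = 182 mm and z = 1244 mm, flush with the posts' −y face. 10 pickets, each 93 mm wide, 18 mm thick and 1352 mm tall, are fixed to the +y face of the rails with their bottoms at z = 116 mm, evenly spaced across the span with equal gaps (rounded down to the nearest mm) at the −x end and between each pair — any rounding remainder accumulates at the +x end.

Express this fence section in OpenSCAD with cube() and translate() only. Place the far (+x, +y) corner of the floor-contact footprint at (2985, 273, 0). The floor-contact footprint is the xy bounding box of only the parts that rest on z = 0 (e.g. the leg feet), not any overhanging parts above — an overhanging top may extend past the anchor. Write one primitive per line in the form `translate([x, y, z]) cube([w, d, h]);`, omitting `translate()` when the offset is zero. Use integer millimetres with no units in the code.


translate([357, 155, 0]) cube([118, 118, 1490]);
translate([2867, 155, 0]) cube([118, 118, 1490]);
translate([475, 155, 182]) cube([2392, 118, 95]);
translate([475, 155, 1244]) cube([2392, 118, 95]);
translate([607, 273, 116]) cube([93, 18, 1352]);
translate([832, 273, 116]) cube([93, 18, 1352]);
translate([1057, 273, 116]) cube([93, 18, 1352]);
translate([1282, 273, 116]) cube([93, 18, 1352]);
translate([1507, 273, 116]) cube([93, 18, 1352]);
translate([1732, 273, 116]) cube([93, 18, 1352]);
translate([1957, 273, 116]) cube([93, 18, 1352]);
translate([2182, 273, 116]) cube([93, 18, 1352]);
translate([2407, 273, 116]) cube([93, 18, 1352]);
translate([2632, 273, 116]) cube([93, 18, 1352]);


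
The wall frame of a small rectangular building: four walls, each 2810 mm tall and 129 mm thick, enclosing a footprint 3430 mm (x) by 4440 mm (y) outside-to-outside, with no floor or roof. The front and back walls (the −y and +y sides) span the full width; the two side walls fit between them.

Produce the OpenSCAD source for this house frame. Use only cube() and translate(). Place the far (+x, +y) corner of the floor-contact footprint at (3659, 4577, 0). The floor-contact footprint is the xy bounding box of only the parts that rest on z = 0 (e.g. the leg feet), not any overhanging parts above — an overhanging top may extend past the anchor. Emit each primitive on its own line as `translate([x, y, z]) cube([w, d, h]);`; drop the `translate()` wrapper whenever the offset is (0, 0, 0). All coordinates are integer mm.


translate([229, 137, 0]) cube([3430, 129, 2810]);
translate([229, 4448, 0]) cube([3430, 129, 2810]);
translate([229, 266, 0]) cube([129, 4182, 2810]);
translate([3530, 266, 0]) cube([129, 4182, 2810]);


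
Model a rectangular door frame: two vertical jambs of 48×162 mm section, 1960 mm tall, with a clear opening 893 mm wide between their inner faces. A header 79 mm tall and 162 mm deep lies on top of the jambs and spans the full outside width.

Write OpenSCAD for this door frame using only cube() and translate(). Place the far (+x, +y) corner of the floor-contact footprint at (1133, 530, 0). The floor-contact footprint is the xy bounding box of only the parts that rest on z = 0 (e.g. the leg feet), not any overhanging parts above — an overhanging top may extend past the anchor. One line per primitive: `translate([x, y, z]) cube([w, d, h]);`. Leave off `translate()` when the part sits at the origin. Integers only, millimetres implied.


translate([144, 368, 0]) cube([48, 162, 1960]);
translate([1085, 368, 0]) cube([48, 162, 1960]);
translate([144, 368, 1960]) cube([989, 162, 79]);


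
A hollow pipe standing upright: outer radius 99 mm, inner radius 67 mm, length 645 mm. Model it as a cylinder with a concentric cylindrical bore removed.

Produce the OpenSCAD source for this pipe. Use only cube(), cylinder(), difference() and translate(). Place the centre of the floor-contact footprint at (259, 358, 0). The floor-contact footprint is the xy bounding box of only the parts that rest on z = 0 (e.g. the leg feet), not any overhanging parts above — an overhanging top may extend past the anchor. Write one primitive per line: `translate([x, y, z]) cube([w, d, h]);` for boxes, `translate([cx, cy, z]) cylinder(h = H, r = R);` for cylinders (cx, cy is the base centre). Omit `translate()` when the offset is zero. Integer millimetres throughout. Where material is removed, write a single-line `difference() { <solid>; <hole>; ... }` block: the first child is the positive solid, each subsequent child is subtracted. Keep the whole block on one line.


difference() { translate([259, 358, 0]) cylinder(h = 645, r = 99); translate([259, 358, 0]) cylinder(h = 645, r = 67); }


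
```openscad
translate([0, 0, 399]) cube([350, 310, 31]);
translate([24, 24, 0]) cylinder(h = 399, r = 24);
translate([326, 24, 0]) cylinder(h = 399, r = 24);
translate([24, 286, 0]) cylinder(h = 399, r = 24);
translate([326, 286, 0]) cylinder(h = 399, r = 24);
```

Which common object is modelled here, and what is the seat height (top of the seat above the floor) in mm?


A stool. The seat height is 430 mm.

A 350×310×31 slab at z = 399 on four corner cylinders — a stool. The seat top is 399 + 31 = 430 mm.


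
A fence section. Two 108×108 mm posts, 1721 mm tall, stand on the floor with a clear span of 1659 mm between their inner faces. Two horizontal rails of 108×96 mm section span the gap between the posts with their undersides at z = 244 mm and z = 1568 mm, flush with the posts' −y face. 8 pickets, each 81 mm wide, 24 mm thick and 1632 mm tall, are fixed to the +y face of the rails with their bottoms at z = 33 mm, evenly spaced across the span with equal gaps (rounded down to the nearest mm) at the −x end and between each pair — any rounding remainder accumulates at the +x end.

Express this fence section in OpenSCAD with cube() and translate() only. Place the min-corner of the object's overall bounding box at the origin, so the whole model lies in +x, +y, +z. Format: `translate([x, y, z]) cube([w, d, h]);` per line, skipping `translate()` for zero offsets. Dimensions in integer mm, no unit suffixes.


cube([108, 108, 1721]);
translate([1767, 0, 0]) cube([108, 108, 1721]);
translate([108, 0, 244]) cube([1659, 108, 96]);
translate([108, 0, 1568]) cube([1659, 108, 96]);
translate([220, 108, 33]) cube([81, 24, 1632]);
translate([413, 108, 33]) cube([81, 24, 1632]);
translate([606, 108, 33]) cube([81, 24, 1632]);
translate([799, 108, 33]) cube([81, 24, 1632]);
translate([992, 108, 33]) cube([81, 24, 1632]);
translate([1185, 108, 33]) cube([81, 24, 1632]);
translate([1378, 108, 33]) cube([81, 24, 1632]);
translate([1571, 108, 33]) cube([81, 24, 1632]);


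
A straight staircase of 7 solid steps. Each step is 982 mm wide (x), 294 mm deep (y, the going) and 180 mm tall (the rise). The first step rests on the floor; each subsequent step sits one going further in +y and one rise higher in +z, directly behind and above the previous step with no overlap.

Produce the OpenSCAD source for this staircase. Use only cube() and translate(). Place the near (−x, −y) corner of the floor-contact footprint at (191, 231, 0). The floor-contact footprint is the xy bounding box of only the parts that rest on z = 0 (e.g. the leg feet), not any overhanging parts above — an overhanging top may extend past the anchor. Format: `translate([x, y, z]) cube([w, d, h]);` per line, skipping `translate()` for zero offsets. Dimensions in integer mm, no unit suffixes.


translate([191, 231, 0]) cube([982, 294, 180]);
translate([191, 525, 180]) cube([982, 294, 180]);
translate([191, 819, 360]) cube([982, 294, 180]);
translate([191, 1113, 540]) cube([982, 294, 180]);
translate([191, 1407, 720]) cube([982, 294, 180]);
translate([191, 1701, 900]) cube([982, 294, 180]);
translate([191, 1995, 1080]) cube([982, 294, 180]);


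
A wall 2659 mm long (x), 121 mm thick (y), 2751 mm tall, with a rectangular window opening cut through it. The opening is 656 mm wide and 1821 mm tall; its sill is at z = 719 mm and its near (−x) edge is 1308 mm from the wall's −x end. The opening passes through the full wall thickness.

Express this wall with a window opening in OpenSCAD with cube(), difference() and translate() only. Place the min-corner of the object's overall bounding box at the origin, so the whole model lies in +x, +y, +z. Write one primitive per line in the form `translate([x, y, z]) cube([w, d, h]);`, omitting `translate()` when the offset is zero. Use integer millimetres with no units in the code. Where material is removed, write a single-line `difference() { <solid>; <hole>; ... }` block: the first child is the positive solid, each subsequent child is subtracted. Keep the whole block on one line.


difference() { cube([2659, 121, 2751]); translate([1308, 0, 719]) cube([656, 121, 1821]); }


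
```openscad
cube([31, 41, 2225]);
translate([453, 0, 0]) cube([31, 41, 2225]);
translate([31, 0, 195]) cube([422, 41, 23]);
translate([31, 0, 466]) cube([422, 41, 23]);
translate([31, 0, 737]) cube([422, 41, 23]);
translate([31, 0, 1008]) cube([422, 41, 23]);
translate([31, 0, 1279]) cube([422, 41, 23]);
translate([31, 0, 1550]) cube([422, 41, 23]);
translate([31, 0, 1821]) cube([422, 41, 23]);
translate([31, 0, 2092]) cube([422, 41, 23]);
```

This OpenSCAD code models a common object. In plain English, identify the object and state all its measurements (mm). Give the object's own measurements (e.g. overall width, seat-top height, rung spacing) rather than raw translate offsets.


A straight ladder. Two 31×41 mm vertical rails, 2225 mm tall, stand 484 mm apart (outside-to-outside) with their front faces coplanar on the −y side. 8 rungs, each 41 mm deep and 23 mm tall, span between the inner faces of the rails, front faces flush with the rails. The lowest rung's underside is at z = 195 mm and rungs are spaced 271 mm apart (underside to underside).


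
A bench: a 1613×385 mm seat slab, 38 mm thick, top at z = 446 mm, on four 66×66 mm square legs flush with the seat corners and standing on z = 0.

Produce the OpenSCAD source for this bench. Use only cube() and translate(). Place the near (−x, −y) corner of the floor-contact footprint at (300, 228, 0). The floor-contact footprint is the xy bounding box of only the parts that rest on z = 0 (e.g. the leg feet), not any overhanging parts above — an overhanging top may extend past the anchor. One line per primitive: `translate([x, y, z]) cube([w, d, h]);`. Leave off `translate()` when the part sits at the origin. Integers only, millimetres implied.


translate([300, 228, 408]) cube([1613, 385, 38]);
translate([300, 228, 0]) cube([66, 66, 408]);
translate([300, 547, 0]) cube([66, 66, 408]);
translate([1847, 228, 0]) cube([66, 66, 408]);
translate([1847, 547, 0]) cube([66, 66, 408]);


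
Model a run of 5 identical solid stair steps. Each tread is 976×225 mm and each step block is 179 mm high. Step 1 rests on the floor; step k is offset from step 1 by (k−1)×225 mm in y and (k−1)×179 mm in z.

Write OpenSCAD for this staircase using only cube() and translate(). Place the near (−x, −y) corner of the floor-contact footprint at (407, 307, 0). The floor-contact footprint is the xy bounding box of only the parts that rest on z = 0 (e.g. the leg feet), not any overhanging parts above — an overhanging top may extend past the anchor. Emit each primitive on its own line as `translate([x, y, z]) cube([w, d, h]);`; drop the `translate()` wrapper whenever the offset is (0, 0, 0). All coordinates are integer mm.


translate([407, 307, 0]) cube([976, 225, 179]);
translate([407, 532, 179]) cube([976, 225, 179]);
translate([407, 757, 358]) cube([976, 225, 179]);
translate([407, 982, 537]) cube([976, 225, 179]);
translate([407, 1207, 716]) cube([976, 225, 179]);


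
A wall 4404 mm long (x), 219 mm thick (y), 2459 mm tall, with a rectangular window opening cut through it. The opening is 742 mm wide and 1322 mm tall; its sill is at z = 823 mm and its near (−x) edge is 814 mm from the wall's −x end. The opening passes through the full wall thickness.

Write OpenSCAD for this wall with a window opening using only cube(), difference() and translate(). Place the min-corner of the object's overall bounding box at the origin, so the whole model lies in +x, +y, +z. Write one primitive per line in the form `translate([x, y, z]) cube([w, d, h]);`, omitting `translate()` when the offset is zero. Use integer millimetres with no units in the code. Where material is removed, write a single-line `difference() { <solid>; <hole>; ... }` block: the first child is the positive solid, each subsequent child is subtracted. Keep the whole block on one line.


difference() { cube([4404, 219, 2459]); translate([814, 0, 823]) cube([742, 219, 1322]); }


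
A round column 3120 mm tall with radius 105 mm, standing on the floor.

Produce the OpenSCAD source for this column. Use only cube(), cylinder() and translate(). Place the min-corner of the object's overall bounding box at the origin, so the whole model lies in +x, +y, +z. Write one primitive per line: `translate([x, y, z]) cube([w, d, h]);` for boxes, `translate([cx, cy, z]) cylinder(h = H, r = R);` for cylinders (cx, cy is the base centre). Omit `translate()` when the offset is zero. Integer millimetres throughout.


translate([105, 105, 0]) cylinder(h = 3120, r = 105);


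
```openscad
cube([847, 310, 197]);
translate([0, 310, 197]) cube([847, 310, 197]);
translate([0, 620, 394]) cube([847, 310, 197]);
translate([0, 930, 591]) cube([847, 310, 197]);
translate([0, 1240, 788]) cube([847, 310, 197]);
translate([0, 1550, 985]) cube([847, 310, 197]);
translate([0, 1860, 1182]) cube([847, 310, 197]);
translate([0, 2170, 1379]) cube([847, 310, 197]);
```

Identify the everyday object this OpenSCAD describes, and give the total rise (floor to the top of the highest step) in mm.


A staircase. The total rise is 1576 mm.

8 identical blocks, each offset up and back from the previous — a staircase. Each step is 197 mm tall and there are 8 of them, so the total rise is 8 × 197 = 1576 mm.


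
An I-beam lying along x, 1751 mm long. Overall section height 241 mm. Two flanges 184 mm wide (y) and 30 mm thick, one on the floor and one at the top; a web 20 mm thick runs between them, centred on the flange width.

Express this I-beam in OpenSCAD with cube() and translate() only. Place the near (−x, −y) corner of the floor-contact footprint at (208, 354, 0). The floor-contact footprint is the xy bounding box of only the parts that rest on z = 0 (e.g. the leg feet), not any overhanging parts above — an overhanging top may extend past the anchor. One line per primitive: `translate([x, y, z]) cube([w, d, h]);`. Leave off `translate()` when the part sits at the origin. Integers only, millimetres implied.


translate([208, 354, 0]) cube([1751, 184, 30]);
translate([208, 436, 30]) cube([1751, 20, 181]);
translate([208, 354, 211]) cube([1751, 184, 30]);


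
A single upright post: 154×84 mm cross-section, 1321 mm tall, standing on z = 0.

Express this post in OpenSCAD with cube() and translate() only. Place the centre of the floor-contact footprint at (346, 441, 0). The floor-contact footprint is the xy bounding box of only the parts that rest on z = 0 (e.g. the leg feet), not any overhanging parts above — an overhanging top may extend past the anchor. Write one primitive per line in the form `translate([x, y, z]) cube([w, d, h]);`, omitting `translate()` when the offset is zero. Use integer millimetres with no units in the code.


translate([269, 399, 0]) cube([154, 84, 1321]);


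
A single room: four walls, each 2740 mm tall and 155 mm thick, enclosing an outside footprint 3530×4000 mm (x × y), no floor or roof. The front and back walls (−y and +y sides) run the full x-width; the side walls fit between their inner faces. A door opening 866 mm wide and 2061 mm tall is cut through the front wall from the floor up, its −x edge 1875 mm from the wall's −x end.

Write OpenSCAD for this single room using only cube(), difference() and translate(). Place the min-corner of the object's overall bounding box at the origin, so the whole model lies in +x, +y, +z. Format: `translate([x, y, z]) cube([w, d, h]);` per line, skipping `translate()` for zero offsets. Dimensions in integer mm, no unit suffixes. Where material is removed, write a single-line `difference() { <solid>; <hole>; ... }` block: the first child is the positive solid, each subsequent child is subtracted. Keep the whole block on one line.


difference() { cube([3530, 155, 2740]); translate([1875, 0, 0]) cube([866, 155, 2061]); }
translate([0, 3845, 0]) cube([3530, 155, 2740]);
translate([0, 155, 0]) cube([155, 3690, 2740]);
translate([3375, 155, 0]) cube([155, 3690, 2740]);


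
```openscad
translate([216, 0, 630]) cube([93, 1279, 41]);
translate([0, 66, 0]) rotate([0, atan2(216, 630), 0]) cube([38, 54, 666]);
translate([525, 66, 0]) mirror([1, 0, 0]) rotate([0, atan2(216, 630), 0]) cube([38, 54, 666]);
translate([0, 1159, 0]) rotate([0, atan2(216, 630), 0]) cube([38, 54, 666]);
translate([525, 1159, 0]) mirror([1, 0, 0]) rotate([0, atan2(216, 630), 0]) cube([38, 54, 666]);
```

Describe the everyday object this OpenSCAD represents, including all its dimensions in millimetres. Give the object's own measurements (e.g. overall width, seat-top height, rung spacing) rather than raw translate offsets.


A sawhorse. A 93×1279×41 mm beam (x, y, z) sits on two A-frame leg pairs. Each pair is two raked legs of 38×54 mm section (54 mm along y) splaying symmetrically in x. Each leg rises 630 mm vertically over 216 mm of horizontal reach and is 666 mm long along its own axis. Every leg's outer bottom edge rests on the floor and its outer top edge meets a bottom edge of the beam — the left legs (tilting toward +x) meet the beam's −x bottom edge, the right legs (their mirror images, tilting toward −x) meet its +x bottom edge — so the leg tops tuck under the beam, the beam's underside is 630 mm above the floor, and the feet are 525 mm apart outside-to-outside with the beam centred between them. The two leg pairs are set in 66 mm from either end of the beam.


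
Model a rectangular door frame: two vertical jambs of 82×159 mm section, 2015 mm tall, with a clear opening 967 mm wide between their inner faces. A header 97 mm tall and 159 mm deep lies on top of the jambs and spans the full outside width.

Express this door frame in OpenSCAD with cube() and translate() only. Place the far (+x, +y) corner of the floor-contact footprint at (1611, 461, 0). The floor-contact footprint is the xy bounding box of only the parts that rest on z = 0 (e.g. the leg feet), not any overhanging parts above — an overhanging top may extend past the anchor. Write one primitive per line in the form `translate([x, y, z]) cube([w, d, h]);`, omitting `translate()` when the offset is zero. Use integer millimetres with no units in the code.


translate([480, 302, 0]) cube([82, 159, 2015]);
translate([1529, 302, 0]) cube([82, 159, 2015]);
translate([480, 302, 2015]) cube([1131, 159, 97]);


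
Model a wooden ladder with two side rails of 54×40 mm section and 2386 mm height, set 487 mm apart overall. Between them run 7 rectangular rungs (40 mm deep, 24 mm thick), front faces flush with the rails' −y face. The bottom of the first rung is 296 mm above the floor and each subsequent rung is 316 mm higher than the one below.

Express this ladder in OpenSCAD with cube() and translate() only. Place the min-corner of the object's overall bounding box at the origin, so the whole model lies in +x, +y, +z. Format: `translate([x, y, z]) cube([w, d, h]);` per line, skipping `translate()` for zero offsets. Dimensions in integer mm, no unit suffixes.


// rung span = 487 - 2*54 = 379
// rung[k] z = 296 + k*316
cube([54, 40, 2386]);
translate([433, 0, 0]) cube([54, 40, 2386]);
translate([54, 0, 296]) cube([379, 40, 24]);
translate([54, 0, 612]) cube([379, 40, 24]);
translate([54, 0, 928]) cube([379, 40, 24]);
translate([54, 0, 1244]) cube([379, 40, 24]);
translate([54, 0, 1560]) cube([379, 40, 24]);
translate([54, 0, 1876]) cube([379, 40, 24]);
translate([54, 0, 2192]) cube([379, 40, 24]);


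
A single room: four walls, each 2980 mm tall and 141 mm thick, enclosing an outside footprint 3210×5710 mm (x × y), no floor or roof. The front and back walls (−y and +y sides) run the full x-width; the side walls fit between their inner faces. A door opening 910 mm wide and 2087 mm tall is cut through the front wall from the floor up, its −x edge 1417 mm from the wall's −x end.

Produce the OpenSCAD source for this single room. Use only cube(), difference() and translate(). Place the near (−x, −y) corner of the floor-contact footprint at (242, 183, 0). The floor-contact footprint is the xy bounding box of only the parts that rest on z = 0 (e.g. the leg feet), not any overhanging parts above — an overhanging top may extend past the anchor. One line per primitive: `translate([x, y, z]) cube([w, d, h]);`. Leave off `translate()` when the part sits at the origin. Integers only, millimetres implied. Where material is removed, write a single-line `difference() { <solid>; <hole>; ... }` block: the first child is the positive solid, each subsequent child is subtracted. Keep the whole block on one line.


difference() { translate([242, 183, 0]) cube([3210, 141, 2980]); translate([1659, 183, 0]) cube([910, 141, 2087]); }
translate([242, 5752, 0]) cube([3210, 141, 2980]);
translate([242, 324, 0]) cube([141, 5428, 2980]);
translate([3311, 324, 0]) cube([141, 5428, 2980]);


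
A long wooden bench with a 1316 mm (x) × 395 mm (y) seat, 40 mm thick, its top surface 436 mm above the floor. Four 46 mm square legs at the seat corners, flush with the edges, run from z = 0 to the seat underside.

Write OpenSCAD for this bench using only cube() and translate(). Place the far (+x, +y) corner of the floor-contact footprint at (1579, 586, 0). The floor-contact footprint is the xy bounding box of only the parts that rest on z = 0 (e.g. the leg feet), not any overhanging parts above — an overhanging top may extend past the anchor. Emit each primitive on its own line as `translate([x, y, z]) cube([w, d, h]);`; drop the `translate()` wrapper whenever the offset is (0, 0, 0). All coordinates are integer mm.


translate([263, 191, 396]) cube([1316, 395, 40]);
translate([263, 191, 0]) cube([46, 46, 396]);
translate([263, 540, 0]) cube([46, 46, 396]);
translate([1533, 191, 0]) cube([46, 46, 396]);
translate([1533, 540, 0]) cube([46, 46, 396]);


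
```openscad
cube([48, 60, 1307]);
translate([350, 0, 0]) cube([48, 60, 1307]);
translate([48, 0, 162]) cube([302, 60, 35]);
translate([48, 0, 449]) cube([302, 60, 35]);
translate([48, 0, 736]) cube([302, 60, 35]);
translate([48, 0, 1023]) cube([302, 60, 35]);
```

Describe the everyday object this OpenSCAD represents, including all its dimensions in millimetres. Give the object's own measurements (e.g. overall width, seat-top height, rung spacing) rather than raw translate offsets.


A straight ladder. Two 48×60 mm vertical rails, 1307 mm tall, stand 398 mm apart (outside-to-outside) with their front faces coplanar on the −y side. 4 rungs, each 60 mm deep and 35 mm tall, span between the inner faces of the rails, front faces flush with the rails. The lowest rung's underside is at z = 162 mm and rungs are spaced 287 mm apart (underside to underside).


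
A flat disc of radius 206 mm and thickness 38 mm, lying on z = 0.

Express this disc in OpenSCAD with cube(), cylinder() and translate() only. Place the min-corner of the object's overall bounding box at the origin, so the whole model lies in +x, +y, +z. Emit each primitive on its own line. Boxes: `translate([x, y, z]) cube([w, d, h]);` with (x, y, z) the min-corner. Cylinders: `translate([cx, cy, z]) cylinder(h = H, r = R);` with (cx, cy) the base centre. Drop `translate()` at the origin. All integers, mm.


translate([206, 206, 0]) cylinder(h = 38, r = 206);


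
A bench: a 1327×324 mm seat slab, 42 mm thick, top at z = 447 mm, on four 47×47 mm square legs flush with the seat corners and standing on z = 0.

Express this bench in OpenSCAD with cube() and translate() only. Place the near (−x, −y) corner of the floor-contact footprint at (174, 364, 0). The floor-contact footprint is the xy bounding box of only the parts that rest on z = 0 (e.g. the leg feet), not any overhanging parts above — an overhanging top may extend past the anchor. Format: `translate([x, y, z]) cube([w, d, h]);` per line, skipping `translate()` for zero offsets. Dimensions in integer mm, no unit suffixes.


// leg_h = 447 − 42 = 405
translate([174, 364, 405]) cube([1327, 324, 42]);
translate([174, 364, 0]) cube([47, 47, 405]);
translate([174, 641, 0]) cube([47, 47, 405]);
translate([1454, 364, 0]) cube([47, 47, 405]);
translate([1454, 641, 0]) cube([47, 47, 405]);


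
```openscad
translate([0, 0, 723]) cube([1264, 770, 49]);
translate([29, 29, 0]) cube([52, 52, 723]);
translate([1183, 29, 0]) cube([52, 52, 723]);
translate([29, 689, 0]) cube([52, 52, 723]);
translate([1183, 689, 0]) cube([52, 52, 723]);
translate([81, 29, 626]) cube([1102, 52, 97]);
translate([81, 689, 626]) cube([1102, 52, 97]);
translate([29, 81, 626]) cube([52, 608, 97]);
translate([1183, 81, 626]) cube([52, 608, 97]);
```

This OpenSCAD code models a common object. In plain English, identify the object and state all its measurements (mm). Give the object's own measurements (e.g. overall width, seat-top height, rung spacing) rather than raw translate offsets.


A table: top 1264 mm (x) × 770 mm (y), 49 mm thick, upper face at z = 772 mm, on four 52×52 mm square legs, each inset 29 mm from the nearest pair of top edges from z = 0 to the bottom of the top. Four apron rails, 52 mm thick and 97 mm tall, run between adjacent legs with their top edges flush with the underside of the top and their outer faces flush with the legs' outer faces.


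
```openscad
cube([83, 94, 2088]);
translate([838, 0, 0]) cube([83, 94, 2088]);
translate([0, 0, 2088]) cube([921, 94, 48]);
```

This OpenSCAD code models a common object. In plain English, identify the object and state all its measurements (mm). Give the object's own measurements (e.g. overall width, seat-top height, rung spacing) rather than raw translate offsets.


A door frame. The clear opening is 755 mm wide and 2088 mm high. Two 83 mm wide jambs, 94 mm deep, stand either side of the opening from the floor to the top of the opening. A 48 mm thick head sits across the top of both jambs, spanning the full outside width of the frame.


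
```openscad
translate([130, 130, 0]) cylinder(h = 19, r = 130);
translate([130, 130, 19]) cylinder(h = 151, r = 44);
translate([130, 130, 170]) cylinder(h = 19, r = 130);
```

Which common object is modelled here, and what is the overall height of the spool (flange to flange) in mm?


A spool. The overall height is 189 mm.

Three coaxial cylinders, large–small–large — a spool. Two 19 mm flanges and a 151 mm core give 19 + 151 + 19 = 189 mm.


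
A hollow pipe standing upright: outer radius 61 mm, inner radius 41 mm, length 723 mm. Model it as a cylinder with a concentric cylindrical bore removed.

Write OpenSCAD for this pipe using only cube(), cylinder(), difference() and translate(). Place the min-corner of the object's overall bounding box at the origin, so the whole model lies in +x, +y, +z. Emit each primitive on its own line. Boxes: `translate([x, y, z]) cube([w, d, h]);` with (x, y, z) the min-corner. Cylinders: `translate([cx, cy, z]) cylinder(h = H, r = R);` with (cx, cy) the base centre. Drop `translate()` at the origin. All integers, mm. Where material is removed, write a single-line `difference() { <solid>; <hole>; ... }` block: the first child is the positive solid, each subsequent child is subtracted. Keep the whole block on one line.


difference() { translate([61, 61, 0]) cylinder(h = 723, r = 61); translate([61, 61, 0]) cylinder(h = 723, r = 41); }


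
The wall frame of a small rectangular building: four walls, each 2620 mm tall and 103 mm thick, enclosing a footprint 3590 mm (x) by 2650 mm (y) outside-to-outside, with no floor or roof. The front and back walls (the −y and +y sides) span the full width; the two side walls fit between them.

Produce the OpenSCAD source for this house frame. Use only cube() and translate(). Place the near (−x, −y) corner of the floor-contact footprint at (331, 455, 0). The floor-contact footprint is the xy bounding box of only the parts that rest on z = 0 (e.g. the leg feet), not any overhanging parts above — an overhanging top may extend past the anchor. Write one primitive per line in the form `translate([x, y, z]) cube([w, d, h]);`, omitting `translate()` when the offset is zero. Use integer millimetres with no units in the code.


translate([331, 455, 0]) cube([3590, 103, 2620]);
translate([331, 3002, 0]) cube([3590, 103, 2620]);
translate([331, 558, 0]) cube([103, 2444, 2620]);
translate([3818, 558, 0]) cube([103, 2444, 2620]);


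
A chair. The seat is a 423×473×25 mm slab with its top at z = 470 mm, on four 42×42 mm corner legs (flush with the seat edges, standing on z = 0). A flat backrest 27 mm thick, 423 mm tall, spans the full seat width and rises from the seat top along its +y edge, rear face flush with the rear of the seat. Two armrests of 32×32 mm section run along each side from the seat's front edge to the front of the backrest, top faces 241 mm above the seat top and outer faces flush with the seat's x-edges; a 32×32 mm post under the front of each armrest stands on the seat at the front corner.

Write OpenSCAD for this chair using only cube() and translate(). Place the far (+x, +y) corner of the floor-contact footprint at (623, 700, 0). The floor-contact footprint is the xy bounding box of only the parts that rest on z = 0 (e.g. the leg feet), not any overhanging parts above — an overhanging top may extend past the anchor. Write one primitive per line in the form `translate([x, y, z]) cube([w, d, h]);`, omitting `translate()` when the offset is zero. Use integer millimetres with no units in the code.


translate([200, 227, 445]) cube([423, 473, 25]);
translate([200, 227, 0]) cube([42, 42, 445]);
translate([581, 227, 0]) cube([42, 42, 445]);
translate([200, 658, 0]) cube([42, 42, 445]);
translate([581, 658, 0]) cube([42, 42, 445]);
translate([200, 673, 470]) cube([423, 27, 423]);
translate([200, 227, 679]) cube([32, 446, 32]);
translate([591, 227, 679]) cube([32, 446, 32]);
translate([200, 227, 470]) cube([32, 32, 209]);
translate([591, 227, 470]) cube([32, 32, 209]);


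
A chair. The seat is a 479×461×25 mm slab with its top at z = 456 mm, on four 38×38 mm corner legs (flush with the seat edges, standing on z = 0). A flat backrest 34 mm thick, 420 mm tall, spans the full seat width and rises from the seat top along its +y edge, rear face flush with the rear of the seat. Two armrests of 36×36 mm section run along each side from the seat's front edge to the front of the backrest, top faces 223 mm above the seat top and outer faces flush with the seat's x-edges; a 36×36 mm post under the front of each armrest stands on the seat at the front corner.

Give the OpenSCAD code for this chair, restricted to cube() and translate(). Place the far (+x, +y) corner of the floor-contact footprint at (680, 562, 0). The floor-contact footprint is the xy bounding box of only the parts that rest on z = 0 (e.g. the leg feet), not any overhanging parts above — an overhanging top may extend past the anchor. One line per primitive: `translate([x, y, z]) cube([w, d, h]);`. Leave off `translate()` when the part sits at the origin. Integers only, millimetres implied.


translate([201, 101, 431]) cube([479, 461, 25]);
translate([201, 101, 0]) cube([38, 38, 431]);
translate([642, 101, 0]) cube([38, 38, 431]);
translate([201, 524, 0]) cube([38, 38, 431]);
translate([642, 524, 0]) cube([38, 38, 431]);
translate([201, 528, 456]) cube([479, 34, 420]);
translate([201, 101, 643]) cube([36, 427, 36]);
translate([644, 101, 643]) cube([36, 427, 36]);
translate([201, 101, 456]) cube([36, 36, 187]);
translate([644, 101, 456]) cube([36, 36, 187]);


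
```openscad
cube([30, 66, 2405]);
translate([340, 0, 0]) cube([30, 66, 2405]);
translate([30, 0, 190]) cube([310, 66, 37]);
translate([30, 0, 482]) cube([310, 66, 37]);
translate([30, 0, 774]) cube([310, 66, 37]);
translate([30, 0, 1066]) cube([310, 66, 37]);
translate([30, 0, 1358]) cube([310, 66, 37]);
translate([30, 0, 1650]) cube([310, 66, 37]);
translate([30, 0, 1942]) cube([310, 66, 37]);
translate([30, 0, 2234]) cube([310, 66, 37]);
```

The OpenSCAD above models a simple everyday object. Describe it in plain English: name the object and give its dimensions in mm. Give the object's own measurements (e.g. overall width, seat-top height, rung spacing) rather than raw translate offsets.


A straight ladder. Two 30×66 mm vertical rails, 2405 mm tall, stand 370 mm apart (outside-to-outside) with their front faces coplanar on the −y side. 8 rungs, each 66 mm deep and 37 mm tall, span between the inner faces of the rails, front faces flush with the rails. The lowest rung's underside is at z = 190 mm and rungs are spaced 292 mm apart (underside to underside).


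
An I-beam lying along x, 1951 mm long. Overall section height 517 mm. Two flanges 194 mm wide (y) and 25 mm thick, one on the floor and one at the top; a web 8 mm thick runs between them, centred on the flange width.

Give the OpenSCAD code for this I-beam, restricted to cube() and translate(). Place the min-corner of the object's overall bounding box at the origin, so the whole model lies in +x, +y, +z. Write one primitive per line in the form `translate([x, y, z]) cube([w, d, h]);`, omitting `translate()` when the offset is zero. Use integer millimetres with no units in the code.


cube([1951, 194, 25]);
translate([0, 93, 25]) cube([1951, 8, 467]);
translate([0, 0, 492]) cube([1951, 194, 25]);


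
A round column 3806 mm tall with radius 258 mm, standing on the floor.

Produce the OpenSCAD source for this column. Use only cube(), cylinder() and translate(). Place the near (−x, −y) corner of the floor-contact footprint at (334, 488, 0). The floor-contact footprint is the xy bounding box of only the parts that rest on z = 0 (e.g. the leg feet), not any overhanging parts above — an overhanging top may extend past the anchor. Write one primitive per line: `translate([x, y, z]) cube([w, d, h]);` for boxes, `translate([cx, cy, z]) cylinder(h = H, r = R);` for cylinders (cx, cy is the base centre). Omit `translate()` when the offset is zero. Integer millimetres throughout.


translate([592, 746, 0]) cylinder(h = 3806, r = 258);


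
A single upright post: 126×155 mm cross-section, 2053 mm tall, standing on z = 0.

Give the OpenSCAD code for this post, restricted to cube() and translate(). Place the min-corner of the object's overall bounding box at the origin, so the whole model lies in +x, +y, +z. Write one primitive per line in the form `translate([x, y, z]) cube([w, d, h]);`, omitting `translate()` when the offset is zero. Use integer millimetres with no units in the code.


cube([126, 155, 2053]);


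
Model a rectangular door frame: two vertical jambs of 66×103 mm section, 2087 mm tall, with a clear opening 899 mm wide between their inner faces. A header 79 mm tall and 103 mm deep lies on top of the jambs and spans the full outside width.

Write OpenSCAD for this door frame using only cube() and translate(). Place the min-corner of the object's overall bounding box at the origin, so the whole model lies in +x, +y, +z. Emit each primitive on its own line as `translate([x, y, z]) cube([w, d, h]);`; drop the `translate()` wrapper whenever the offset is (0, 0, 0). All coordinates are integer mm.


cube([66, 103, 2087]);
translate([965, 0, 0]) cube([66, 103, 2087]);
translate([0, 0, 2087]) cube([1031, 103, 79]);


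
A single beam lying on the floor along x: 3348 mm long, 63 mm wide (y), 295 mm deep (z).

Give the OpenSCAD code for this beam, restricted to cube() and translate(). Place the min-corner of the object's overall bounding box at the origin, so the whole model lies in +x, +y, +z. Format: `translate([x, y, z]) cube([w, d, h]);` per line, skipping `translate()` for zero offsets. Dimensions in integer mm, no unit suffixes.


cube([3348, 63, 295]);


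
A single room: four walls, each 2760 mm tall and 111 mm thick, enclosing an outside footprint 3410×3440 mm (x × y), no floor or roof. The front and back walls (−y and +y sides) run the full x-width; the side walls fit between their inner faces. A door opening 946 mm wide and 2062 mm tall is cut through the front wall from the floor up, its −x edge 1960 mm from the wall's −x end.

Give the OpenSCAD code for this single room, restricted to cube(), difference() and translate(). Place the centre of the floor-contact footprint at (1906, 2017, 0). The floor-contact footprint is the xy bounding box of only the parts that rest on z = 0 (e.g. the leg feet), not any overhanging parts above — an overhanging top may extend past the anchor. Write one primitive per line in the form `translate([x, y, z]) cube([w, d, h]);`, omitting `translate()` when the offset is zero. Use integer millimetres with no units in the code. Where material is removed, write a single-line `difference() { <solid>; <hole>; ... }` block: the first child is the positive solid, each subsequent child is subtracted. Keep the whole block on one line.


difference() { translate([201, 297, 0]) cube([3410, 111, 2760]); translate([2161, 297, 0]) cube([946, 111, 2062]); }
translate([201, 3626, 0]) cube([3410, 111, 2760]);
translate([201, 408, 0]) cube([111, 3218, 2760]);
translate([3500, 408, 0]) cube([111, 3218, 2760]);


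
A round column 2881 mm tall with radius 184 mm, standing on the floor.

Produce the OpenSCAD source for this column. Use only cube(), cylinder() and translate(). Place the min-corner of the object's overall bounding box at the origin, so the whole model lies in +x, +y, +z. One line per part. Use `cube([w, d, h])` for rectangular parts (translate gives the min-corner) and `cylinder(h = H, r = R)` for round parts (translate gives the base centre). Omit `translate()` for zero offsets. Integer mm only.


translate([184, 184, 0]) cylinder(h = 2881, r = 184);


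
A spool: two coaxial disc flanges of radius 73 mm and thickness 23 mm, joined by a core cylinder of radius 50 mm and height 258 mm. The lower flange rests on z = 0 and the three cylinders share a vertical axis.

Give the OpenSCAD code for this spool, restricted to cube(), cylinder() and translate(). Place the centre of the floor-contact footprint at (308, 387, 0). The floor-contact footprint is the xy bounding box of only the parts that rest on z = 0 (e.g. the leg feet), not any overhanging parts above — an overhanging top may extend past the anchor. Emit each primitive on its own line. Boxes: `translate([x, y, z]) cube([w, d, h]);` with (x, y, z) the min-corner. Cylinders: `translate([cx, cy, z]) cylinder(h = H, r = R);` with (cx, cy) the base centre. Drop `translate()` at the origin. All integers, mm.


translate([308, 387, 0]) cylinder(h = 23, r = 73);
translate([308, 387, 23]) cylinder(h = 258, r = 50);
translate([308, 387, 281]) cylinder(h = 23, r = 73);


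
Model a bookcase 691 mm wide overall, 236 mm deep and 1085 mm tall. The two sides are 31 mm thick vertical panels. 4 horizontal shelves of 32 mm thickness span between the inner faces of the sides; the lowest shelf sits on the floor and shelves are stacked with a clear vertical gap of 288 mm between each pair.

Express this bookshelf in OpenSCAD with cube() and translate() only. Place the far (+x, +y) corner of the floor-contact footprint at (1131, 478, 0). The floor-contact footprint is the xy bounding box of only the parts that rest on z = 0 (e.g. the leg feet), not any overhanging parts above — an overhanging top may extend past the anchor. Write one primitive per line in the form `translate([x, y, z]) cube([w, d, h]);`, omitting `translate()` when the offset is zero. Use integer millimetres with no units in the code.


translate([440, 242, 0]) cube([31, 236, 1085]);
translate([1100, 242, 0]) cube([31, 236, 1085]);
translate([471, 242, 0]) cube([629, 236, 32]);
translate([471, 242, 320]) cube([629, 236, 32]);
translate([471, 242, 640]) cube([629, 236, 32]);
translate([471, 242, 960]) cube([629, 236, 32]);
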